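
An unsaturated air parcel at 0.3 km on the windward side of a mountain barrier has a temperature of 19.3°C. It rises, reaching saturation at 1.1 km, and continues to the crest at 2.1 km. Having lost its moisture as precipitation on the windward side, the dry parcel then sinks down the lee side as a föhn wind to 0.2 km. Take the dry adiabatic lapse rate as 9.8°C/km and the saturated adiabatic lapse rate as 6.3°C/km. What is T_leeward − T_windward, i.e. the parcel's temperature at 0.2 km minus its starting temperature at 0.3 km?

+4.48°C

300–1100 m, dry: Δz = 0.8 km ⇒ ΔT = -7.84°C; T = 11.46°C
1100–2100 m, saturated: Δz = 1 km ⇒ ΔT = -6.3°C; T = 5.16°C
2100–200 m, dry descent: Δz = 1.9 km ⇒ ΔT = +18.62°C; T = 23.78°C
Net change vs windward start: 23.78 − 19.3 = +4.48°C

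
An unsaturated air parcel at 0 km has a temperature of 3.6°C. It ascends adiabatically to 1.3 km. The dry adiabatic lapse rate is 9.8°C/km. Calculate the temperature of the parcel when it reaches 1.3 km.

-9.14°C

0–1300 m, dry adiabatic: Δz = 1.3 km ⇒ ΔT = -12.74°C; T = -9.14°C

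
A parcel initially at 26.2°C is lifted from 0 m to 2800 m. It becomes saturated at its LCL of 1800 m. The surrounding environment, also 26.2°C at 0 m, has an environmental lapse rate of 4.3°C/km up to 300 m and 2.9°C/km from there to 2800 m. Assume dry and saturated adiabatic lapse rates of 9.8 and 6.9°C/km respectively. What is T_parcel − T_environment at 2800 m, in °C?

-16°C (parcel cooler than environment)

Parcel:
  From 0 m to 1800 m (dry): cools by 9.8 × 1.8 = 17.64°C, giving 8.56°C.
  From 1800 m to 2800 m (saturated): cools by 6.9 × 1 = 6.9°C, giving 1.66°C.
Environment:
  From 0 m to 300 m (environment, lower layer): cools by 4.3 × 0.3 = 1.29°C, giving 24.91°C.
  From 300 m to 2800 m (environment, upper layer): cools by 2.9 × 2.5 = 7.25°C, giving 17.66°C.
T_parcel − T_env = 1.66 − 17.66 = -16°C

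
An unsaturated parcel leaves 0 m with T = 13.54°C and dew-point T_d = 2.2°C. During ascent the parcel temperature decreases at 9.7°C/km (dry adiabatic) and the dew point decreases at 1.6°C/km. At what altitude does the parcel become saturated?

T and T_d converge at 9.7 − 1.6 = 8.1°C per km
Height above start = (13.54 − 2.2) / 8.1 = 1.4 km
LCL altitude = 0 m + 1400 m = 1400 m

1400 m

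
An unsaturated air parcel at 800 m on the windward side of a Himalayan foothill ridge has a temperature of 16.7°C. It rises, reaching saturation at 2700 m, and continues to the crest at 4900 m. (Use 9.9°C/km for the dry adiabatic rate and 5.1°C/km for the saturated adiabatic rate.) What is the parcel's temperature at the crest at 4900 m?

-13.33°C

From 800 m to 2700 m (dry): cools by 9.9 × 1.9 = 18.81°C, giving -2.11°C.
From 2700 m to 4900 m (saturated): cools by 5.1 × 2.2 = 11.22°C, giving -13.33°C.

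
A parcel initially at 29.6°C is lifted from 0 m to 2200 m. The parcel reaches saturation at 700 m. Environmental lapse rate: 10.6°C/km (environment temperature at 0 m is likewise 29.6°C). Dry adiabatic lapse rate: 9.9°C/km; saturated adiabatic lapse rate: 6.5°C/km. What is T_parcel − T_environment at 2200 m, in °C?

+6.64°C (parcel warmer than environment)

Parcel:
  0–700 m, dry: Δz = 0.7 km ⇒ ΔT = -6.93°C; T = 22.67°C
  700–2200 m, saturated: Δz = 1.5 km ⇒ ΔT = -9.75°C; T = 12.92°C
Environment:
  0–2200 m, environment: Δz = 2.2 km ⇒ ΔT = -23.32°C; T = 6.28°C
T_parcel − T_env = 12.92 − 6.28 = +6.64°C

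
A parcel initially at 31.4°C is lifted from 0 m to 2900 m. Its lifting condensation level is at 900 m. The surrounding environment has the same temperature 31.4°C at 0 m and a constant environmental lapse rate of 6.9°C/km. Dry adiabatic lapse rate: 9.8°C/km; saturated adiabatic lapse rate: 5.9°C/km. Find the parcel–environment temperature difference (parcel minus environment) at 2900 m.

Parcel:
  0–900 m, dry: Δz = 0.9 km ⇒ ΔT = -8.82°C; T = 22.58°C
  900–2900 m, saturated: Δz = 2 km ⇒ ΔT = -11.8°C; T = 10.78°C
Environment:
  0–2900 m, environment: Δz = 2.9 km ⇒ ΔT = -20.01°C; T = 11.39°C
T_parcel − T_env = 10.78 − 11.39 = -0.61°C

-0.61°C (parcel cooler than environment)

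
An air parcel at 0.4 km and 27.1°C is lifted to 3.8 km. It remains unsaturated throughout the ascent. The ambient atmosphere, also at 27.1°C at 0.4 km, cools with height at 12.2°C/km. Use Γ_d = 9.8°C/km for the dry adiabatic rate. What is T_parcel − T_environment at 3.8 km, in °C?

+8.16°C (parcel warmer than environment)

Parcel:
  Dry to 3800 m: -9.8 × 3.4 km = -33.32°C, so T = -6.22°C.
Environment:
  Environment to 3800 m: -12.2 × 3.4 km = -41.48°C, so T = -14.38°C.
T_parcel − T_env = -6.22 − (-14.38) = +8.16°C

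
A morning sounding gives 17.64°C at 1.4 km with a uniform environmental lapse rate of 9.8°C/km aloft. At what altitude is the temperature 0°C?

Height above start = (17.64 − 0) / 9.8 = 1.8 km
Altitude = 1400 m + 1800 m = 3200 m

3.2 km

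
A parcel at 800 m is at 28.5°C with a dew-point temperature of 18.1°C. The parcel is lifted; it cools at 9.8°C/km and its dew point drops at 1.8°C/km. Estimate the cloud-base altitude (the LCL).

T and T_d converge at 9.8 − 1.8 = 8°C per km
Height above start = (28.5 − 18.1) / 8 = 1.3 km
LCL altitude = 800 m + 1300 m = 2100 m

2100 m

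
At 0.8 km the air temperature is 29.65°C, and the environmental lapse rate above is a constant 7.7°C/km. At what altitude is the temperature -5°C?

Height above start = (29.65 − (-5)) / 7.7 = 4.5 km
Altitude = 800 m + 4500 m = 5300 m

5.3 km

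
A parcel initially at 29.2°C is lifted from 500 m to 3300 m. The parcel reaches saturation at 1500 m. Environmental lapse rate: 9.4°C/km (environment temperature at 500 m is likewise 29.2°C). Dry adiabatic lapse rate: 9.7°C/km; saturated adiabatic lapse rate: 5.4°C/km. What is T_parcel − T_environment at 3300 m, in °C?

+6.9°C (parcel warmer than environment)

Parcel:
  500–1500 m, dry: Δz = 1 km ⇒ ΔT = -9.7°C; T = 19.5°C
  1500–3300 m, saturated: Δz = 1.8 km ⇒ ΔT = -9.72°C; T = 9.78°C
Environment:
  500–3300 m, environment: Δz = 2.8 km ⇒ ΔT = -26.32°C; T = 2.88°C
T_parcel − T_env = 9.78 − 2.88 = +6.9°C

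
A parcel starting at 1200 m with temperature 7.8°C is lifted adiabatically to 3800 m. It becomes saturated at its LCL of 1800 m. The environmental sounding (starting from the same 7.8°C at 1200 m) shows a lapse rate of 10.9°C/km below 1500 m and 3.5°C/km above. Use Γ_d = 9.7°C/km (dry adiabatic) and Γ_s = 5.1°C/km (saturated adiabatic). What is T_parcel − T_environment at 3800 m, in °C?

Parcel:
  1200 → 1800 m (dry, 9.7°C/km): ΔT = -9.7 × 0.6 = -5.82°C → T = 1.98°C
  1800 → 3800 m (saturated, 5.1°C/km): ΔT = -5.1 × 2 = -10.2°C → T = -8.22°C
Environment:
  1200 → 1500 m (environment, lower layer, 10.9°C/km): ΔT = -10.9 × 0.3 = -3.27°C → T = 4.53°C
  1500 → 3800 m (environment, upper layer, 3.5°C/km): ΔT = -3.5 × 2.3 = -8.05°C → T = -3.52°C
T_parcel − T_env = -8.22 − (-3.52) = -4.7°C

-4.7°C (parcel cooler than environment)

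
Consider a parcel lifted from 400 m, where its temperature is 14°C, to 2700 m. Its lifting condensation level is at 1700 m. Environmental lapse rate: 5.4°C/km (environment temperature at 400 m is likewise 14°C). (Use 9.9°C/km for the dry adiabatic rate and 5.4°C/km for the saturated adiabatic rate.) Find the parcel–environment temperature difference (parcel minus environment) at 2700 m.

Parcel:
  400–1700 m, dry: Δz = 1.3 km ⇒ ΔT = -12.87°C; T = 1.13°C
  1700–2700 m, saturated: Δz = 1 km ⇒ ΔT = -5.4°C; T = -4.27°C
Environment:
  400–2700 m, environment: Δz = 2.3 km ⇒ ΔT = -12.42°C; T = 1.58°C
T_parcel − T_env = -4.27 − 1.58 = -5.85°C

-5.85°C (parcel cooler than environment)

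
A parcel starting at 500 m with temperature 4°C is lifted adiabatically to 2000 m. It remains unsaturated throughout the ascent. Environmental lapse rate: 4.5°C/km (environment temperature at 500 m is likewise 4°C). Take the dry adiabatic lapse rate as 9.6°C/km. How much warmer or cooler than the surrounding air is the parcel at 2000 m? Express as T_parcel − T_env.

-7.65°C (parcel cooler than environment)

Parcel:
  500–2000 m, dry: Δz = 1.5 km ⇒ ΔT = -14.4°C; T = -10.4°C
Environment:
  500–2000 m, environment: Δz = 1.5 km ⇒ ΔT = -6.75°C; T = -2.75°C
T_parcel − T_env = -10.4 − (-2.75) = -7.65°C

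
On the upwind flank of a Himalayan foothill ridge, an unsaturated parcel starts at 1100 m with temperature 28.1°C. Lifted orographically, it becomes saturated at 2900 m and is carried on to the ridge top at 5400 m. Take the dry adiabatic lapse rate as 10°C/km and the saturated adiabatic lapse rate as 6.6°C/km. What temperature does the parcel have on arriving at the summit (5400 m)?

-6.4°C

1100 → 2900 m (dry, 10°C/km): ΔT = -10 × 1.8 = -18°C → T = 10.1°C
2900 → 5400 m (saturated, 6.6°C/km): ΔT = -6.6 × 2.5 = -16.5°C → T = -6.4°C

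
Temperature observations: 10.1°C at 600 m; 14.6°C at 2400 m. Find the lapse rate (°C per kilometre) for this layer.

Γ = −ΔT/Δz = (10.1 − 14.6) / (2400 − 600) m
  = -4.5°C / 1.8 km = -2.5°C/km

-2.5°C/km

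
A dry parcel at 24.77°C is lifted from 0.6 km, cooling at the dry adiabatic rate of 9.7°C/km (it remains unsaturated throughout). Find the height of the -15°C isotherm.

Height above start = (24.77 − (-15)) / 9.7 = 4.1 km
Altitude = 600 m + 4100 m = 4700 m

4.7 km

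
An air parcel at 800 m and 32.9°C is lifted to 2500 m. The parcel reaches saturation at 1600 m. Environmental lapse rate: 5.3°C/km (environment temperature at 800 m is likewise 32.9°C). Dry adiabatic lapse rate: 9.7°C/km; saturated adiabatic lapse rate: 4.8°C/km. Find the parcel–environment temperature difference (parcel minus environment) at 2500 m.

Parcel:
  800 → 1600 m (dry, 9.7°C/km): ΔT = -9.7 × 0.8 = -7.76°C → T = 25.14°C
  1600 → 2500 m (saturated, 4.8°C/km): ΔT = -4.8 × 0.9 = -4.32°C → T = 20.82°C
Environment:
  800 → 2500 m (environment, 5.3°C/km): ΔT = -5.3 × 1.7 = -9.01°C → T = 23.89°C
T_parcel − T_env = 20.82 − 23.89 = -3.07°C

-3.07°C (parcel cooler than environment)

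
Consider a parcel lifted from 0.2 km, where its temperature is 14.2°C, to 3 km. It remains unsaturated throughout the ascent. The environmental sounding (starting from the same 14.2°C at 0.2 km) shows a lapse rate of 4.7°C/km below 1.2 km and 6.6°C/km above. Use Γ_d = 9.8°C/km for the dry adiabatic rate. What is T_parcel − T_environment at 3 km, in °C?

-10.86°C (parcel cooler than environment)

Parcel:
  Dry to 3000 m: -9.8 × 2.8 km = -27.44°C, so T = -13.24°C.
Environment:
  Environment, lower layer to 1200 m: -4.7 × 1 km = -4.7°C, so T = 9.5°C.
  Environment, upper layer to 3000 m: -6.6 × 1.8 km = -11.88°C, so T = -2.38°C.
T_parcel − T_env = -13.24 − (-2.38) = -10.86°C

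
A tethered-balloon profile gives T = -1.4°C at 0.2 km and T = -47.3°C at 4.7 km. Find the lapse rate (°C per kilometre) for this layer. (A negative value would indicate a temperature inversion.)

10.2°C/km

Γ = −ΔT/Δz = (-1.4 − (-47.3)) / (4700 − 200) m
  = 45.9°C / 4.5 km = 10.2°C/km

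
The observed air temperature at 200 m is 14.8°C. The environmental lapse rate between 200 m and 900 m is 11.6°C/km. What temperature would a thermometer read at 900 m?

200–900 m, environmental: Δz = 0.7 km ⇒ ΔT = -8.12°C; T = 6.68°C

6.68°C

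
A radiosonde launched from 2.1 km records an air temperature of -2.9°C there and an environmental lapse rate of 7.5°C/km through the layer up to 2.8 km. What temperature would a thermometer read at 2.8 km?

-8.15°C

2100 → 2800 m (environmental, 7.5°C/km): ΔT = -7.5 × 0.7 = -5.25°C → T = -8.15°C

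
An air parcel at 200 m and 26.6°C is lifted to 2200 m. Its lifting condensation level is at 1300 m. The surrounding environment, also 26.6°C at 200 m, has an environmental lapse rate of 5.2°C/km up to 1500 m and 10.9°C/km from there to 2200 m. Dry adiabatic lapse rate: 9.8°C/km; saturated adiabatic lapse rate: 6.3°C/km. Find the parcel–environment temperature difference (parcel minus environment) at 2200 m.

-2.06°C (parcel cooler than environment)

Parcel:
  Dry to 1300 m: -9.8 × 1.1 km = -10.78°C, so T = 15.82°C.
  Saturated to 2200 m: -6.3 × 0.9 km = -5.67°C, so T = 10.15°C.
Environment:
  Environment, lower layer to 1500 m: -5.2 × 1.3 km = -6.76°C, so T = 19.84°C.
  Environment, upper layer to 2200 m: -10.9 × 0.7 km = -7.63°C, so T = 12.21°C.
T_parcel − T_env = 10.15 − 12.21 = -2.06°C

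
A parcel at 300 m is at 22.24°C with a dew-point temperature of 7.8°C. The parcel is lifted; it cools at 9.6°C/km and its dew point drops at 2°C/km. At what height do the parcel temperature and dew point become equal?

T and T_d converge at 9.6 − 2 = 7.6°C per km
Height above start = (22.24 − 7.8) / 7.6 = 1.9 km
LCL altitude = 300 m + 1900 m = 2200 m

2200 m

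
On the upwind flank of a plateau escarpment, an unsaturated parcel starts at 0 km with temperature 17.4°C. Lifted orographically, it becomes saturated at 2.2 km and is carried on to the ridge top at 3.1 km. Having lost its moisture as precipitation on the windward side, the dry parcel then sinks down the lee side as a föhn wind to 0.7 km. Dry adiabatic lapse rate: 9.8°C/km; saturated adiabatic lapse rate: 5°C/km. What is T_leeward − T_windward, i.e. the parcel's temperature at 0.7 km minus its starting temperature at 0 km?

0 → 2200 m (dry, 9.8°C/km): ΔT = -9.8 × 2.2 = -21.56°C → T = -4.16°C
2200 → 3100 m (saturated, 5°C/km): ΔT = -5 × 0.9 = -4.5°C → T = -8.66°C
3100 → 700 m (dry descent, 9.8°C/km): ΔT = +9.8 × 2.4 = +23.52°C → T = 14.86°C
Net change vs windward start: 14.86 − 17.4 = -2.54°C

-2.54°C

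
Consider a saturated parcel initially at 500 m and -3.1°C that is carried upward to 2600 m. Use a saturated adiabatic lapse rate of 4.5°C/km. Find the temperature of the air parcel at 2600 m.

-12.55°C

Saturated adiabatic to 2600 m: -4.5 × 2.1 km = -9.45°C, so T = -12.55°C.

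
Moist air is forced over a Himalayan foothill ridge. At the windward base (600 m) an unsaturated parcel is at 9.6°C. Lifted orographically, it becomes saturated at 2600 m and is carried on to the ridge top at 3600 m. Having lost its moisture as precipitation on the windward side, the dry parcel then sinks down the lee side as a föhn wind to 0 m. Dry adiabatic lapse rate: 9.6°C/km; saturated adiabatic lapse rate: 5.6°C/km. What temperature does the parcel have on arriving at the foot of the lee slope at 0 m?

From 600 m to 2600 m (dry): cools by 9.6 × 2 = 19.2°C, giving -9.6°C.
From 2600 m to 3600 m (saturated): cools by 5.6 × 1 = 5.6°C, giving -15.2°C.
From 3600 m to 0 m (dry descent): warms by 9.6 × 3.6 = 34.56°C, giving 19.36°C.

19.36°C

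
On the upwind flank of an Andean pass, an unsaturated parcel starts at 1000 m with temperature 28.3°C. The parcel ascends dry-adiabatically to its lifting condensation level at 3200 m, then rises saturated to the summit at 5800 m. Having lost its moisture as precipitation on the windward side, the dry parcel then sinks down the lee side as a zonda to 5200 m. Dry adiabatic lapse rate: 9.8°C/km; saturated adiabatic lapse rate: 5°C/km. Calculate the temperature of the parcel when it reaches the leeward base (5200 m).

-0.38°C

1000 → 3200 m (dry, 9.8°C/km): ΔT = -9.8 × 2.2 = -21.56°C → T = 6.74°C
3200 → 5800 m (saturated, 5°C/km): ΔT = -5 × 2.6 = -13°C → T = -6.26°C
5800 → 5200 m (dry descent, 9.8°C/km): ΔT = +9.8 × 0.6 = +5.88°C → T = -0.38°C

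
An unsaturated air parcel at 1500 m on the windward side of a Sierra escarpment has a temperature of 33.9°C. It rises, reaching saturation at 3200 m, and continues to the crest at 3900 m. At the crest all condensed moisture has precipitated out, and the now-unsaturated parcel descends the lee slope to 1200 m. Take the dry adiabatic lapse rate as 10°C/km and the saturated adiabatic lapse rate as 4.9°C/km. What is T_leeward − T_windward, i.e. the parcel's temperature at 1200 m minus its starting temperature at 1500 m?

+6.57°C

From 1500 m to 3200 m (dry): cools by 10 × 1.7 = 17°C, giving 16.9°C.
From 3200 m to 3900 m (saturated): cools by 4.9 × 0.7 = 3.43°C, giving 13.47°C.
From 3900 m to 1200 m (dry descent): warms by 10 × 2.7 = 27°C, giving 40.47°C.
Net change vs windward start: 40.47 − 33.9 = +6.57°C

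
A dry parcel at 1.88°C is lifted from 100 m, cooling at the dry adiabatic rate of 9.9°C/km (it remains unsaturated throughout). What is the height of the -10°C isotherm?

Height above start = (1.88 − (-10)) / 9.9 = 1.2 km
Altitude = 100 m + 1200 m = 1300 m

1300 m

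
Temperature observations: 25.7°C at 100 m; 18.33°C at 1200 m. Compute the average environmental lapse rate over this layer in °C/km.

6.7°C/km

Γ = −ΔT/Δz = (25.7 − 18.33) / (1200 − 100) m
  = 7.37°C / 1.1 km = 6.7°C/km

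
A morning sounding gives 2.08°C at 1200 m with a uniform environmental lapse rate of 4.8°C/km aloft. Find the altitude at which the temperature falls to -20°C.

Height above start = (2.08 − (-20)) / 4.8 = 4.6 km
Altitude = 1200 m + 4600 m = 5800 m

5800 m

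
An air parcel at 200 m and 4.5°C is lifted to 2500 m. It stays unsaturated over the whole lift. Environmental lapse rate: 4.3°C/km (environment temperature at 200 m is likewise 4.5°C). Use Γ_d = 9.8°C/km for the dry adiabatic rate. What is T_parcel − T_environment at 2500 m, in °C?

-12.65°C (parcel cooler than environment)

Parcel:
  From 200 m to 2500 m (dry): cools by 9.8 × 2.3 = 22.54°C, giving -18.04°C.
Environment:
  From 200 m to 2500 m (environment): cools by 4.3 × 2.3 = 9.89°C, giving -5.39°C.
T_parcel − T_env = -18.04 − (-5.39) = -12.65°C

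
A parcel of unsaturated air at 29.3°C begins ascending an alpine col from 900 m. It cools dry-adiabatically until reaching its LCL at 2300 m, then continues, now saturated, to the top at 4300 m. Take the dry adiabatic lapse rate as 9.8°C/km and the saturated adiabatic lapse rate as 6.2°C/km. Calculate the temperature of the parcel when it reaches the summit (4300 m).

3.18°C

From 900 m to 2300 m (dry): cools by 9.8 × 1.4 = 13.72°C, giving 15.58°C.
From 2300 m to 4300 m (saturated): cools by 6.2 × 2 = 12.4°C, giving 3.18°C.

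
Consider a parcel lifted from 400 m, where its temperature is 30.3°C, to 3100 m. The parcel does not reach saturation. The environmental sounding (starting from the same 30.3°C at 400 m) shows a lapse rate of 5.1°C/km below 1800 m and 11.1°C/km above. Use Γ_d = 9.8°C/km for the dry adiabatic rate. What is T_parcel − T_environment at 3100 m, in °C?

-4.89°C (parcel cooler than environment)

Parcel:
  From 400 m to 3100 m (dry): cools by 9.8 × 2.7 = 26.46°C, giving 3.84°C.
Environment:
  From 400 m to 1800 m (environment, lower layer): cools by 5.1 × 1.4 = 7.14°C, giving 23.16°C.
  From 1800 m to 3100 m (environment, upper layer): cools by 11.1 × 1.3 = 14.43°C, giving 8.73°C.
T_parcel − T_env = 3.84 − 8.73 = -4.89°C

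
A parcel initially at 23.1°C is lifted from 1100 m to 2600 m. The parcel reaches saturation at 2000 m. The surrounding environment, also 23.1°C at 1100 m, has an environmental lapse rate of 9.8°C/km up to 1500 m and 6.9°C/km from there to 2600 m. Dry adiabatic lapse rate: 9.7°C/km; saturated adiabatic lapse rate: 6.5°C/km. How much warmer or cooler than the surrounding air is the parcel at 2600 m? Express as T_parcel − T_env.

Parcel:
  1100–2000 m, dry: Δz = 0.9 km ⇒ ΔT = -8.73°C; T = 14.37°C
  2000–2600 m, saturated: Δz = 0.6 km ⇒ ΔT = -3.9°C; T = 10.47°C
Environment:
  1100–1500 m, environment, lower layer: Δz = 0.4 km ⇒ ΔT = -3.92°C; T = 19.18°C
  1500–2600 m, environment, upper layer: Δz = 1.1 km ⇒ ΔT = -7.59°C; T = 11.59°C
T_parcel − T_env = 10.47 − 11.59 = -1.12°C

-1.12°C (parcel cooler than environment)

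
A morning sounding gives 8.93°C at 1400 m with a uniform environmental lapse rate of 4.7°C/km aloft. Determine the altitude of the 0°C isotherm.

3300 m

Height above start = (8.93 − 0) / 4.7 = 1.9 km
Altitude = 1400 m + 1900 m = 3300 m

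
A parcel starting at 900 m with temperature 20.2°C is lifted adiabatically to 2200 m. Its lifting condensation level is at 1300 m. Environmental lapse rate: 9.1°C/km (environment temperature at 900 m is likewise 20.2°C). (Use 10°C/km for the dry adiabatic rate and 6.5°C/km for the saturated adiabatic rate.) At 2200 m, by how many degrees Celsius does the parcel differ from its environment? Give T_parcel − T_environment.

+1.98°C (parcel warmer than environment)

Parcel:
  From 900 m to 1300 m (dry): cools by 10 × 0.4 = 4°C, giving 16.2°C.
  From 1300 m to 2200 m (saturated): cools by 6.5 × 0.9 = 5.85°C, giving 10.35°C.
Environment:
  From 900 m to 2200 m (environment): cools by 9.1 × 1.3 = 11.83°C, giving 8.37°C.
T_parcel − T_env = 10.35 − 8.37 = +1.98°C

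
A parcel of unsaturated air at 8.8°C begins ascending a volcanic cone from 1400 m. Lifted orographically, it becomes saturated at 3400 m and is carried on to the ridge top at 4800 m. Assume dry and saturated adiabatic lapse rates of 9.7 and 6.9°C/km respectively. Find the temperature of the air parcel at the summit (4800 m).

1400–3400 m, dry: Δz = 2 km ⇒ ΔT = -19.4°C; T = -10.6°C
3400–4800 m, saturated: Δz = 1.4 km ⇒ ΔT = -9.66°C; T = -20.26°C

-20.26°C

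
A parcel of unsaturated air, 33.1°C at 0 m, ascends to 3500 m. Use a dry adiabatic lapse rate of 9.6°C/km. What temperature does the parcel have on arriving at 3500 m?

-0.5°C

0 → 3500 m (dry adiabatic, 9.6°C/km): ΔT = -9.6 × 3.5 = -33.6°C → T = -0.5°C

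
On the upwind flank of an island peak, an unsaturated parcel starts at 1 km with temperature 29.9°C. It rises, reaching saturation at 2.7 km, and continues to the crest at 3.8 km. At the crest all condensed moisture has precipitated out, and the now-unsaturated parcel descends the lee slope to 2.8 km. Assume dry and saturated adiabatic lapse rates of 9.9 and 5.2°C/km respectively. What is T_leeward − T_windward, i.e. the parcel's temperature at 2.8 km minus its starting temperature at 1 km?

Dry to 2700 m: -9.9 × 1.7 km = -16.83°C, so T = 13.07°C.
Saturated to 3800 m: -5.2 × 1.1 km = -5.72°C, so T = 7.35°C.
Dry descent to 2800 m: +9.9 × 1 km = +9.9°C, so T = 17.25°C.
Net change vs windward start: 17.25 − 29.9 = -12.65°C

-12.65°C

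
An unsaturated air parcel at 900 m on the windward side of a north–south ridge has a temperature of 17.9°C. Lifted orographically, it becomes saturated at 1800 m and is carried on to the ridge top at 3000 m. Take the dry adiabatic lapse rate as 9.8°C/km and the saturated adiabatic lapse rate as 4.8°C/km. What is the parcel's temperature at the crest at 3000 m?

900 → 1800 m (dry, 9.8°C/km): ΔT = -9.8 × 0.9 = -8.82°C → T = 9.08°C
1800 → 3000 m (saturated, 4.8°C/km): ΔT = -4.8 × 1.2 = -5.76°C → T = 3.32°C

3.32°C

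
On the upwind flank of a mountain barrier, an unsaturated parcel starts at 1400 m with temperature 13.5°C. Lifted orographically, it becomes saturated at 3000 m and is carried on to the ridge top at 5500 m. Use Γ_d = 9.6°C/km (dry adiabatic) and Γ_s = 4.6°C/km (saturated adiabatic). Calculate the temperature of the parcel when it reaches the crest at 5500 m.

Dry to 3000 m: -9.6 × 1.6 km = -15.36°C, so T = -1.86°C.
Saturated to 5500 m: -4.6 × 2.5 km = -11.5°C, so T = -13.36°C.

-13.36°C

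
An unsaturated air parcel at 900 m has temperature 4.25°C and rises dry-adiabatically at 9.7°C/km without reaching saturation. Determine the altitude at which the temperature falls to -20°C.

Height above start = (4.25 − (-20)) / 9.7 = 2.5 km
Altitude = 900 m + 2500 m = 3400 m

3400 m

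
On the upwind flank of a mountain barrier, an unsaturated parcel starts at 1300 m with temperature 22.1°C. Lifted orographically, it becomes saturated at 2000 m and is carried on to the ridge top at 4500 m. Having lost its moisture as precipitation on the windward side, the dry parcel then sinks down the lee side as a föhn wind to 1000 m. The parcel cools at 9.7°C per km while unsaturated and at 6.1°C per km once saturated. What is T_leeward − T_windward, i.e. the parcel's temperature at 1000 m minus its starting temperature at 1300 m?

+11.91°C

From 1300 m to 2000 m (dry): cools by 9.7 × 0.7 = 6.79°C, giving 15.31°C.
From 2000 m to 4500 m (saturated): cools by 6.1 × 2.5 = 15.25°C, giving 0.06°C.
From 4500 m to 1000 m (dry descent): warms by 9.7 × 3.5 = 33.95°C, giving 34.01°C.
Net change vs windward start: 34.01 − 22.1 = +11.91°C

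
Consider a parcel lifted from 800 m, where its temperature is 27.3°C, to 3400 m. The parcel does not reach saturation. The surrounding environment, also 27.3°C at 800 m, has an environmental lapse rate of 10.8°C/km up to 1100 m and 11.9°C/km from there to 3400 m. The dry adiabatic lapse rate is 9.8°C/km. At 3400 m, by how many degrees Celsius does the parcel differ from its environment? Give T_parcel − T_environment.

+5.13°C (parcel warmer than environment)

Parcel:
  800 → 3400 m (dry, 9.8°C/km): ΔT = -9.8 × 2.6 = -25.48°C → T = 1.82°C
Environment:
  800 → 1100 m (environment, lower layer, 10.8°C/km): ΔT = -10.8 × 0.3 = -3.24°C → T = 24.06°C
  1100 → 3400 m (environment, upper layer, 11.9°C/km): ΔT = -11.9 × 2.3 = -27.37°C → T = -3.31°C
T_parcel − T_env = 1.82 − (-3.31) = +5.13°C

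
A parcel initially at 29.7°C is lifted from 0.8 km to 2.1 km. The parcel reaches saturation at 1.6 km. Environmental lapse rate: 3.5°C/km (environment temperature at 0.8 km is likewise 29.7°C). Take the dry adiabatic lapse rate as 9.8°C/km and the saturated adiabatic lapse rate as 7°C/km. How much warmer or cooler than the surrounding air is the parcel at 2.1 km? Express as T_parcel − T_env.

Parcel:
  800 → 1600 m (dry, 9.8°C/km): ΔT = -9.8 × 0.8 = -7.84°C → T = 21.86°C
  1600 → 2100 m (saturated, 7°C/km): ΔT = -7 × 0.5 = -3.5°C → T = 18.36°C
Environment:
  800 → 2100 m (environment, 3.5°C/km): ΔT = -3.5 × 1.3 = -4.55°C → T = 25.15°C
T_parcel − T_env = 18.36 − 25.15 = -6.79°C

-6.79°C (parcel cooler than environment)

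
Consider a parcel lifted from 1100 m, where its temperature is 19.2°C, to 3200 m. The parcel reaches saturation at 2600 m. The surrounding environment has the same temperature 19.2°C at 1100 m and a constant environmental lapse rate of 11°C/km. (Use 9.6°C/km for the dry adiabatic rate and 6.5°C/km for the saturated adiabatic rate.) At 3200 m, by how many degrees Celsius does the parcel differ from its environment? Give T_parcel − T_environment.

+4.8°C (parcel warmer than environment)

Parcel:
  Dry to 2600 m: -9.6 × 1.5 km = -14.4°C, so T = 4.8°C.
  Saturated to 3200 m: -6.5 × 0.6 km = -3.9°C, so T = 0.9°C.
Environment:
  Environment to 3200 m: -11 × 2.1 km = -23.1°C, so T = -3.9°C.
T_parcel − T_env = 0.9 − (-3.9) = +4.8°C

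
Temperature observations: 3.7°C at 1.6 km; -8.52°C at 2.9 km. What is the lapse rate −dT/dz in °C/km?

Γ = −ΔT/Δz = (3.7 − (-8.52)) / (2900 − 1600) m
  = 12.22°C / 1.3 km = 9.4°C/km

9.4°C/km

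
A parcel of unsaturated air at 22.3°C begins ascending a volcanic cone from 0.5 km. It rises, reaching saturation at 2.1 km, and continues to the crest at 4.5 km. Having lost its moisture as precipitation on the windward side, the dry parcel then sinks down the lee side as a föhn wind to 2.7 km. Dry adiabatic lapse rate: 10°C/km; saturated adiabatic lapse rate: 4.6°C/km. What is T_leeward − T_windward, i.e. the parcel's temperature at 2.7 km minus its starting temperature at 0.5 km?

500–2100 m, dry: Δz = 1.6 km ⇒ ΔT = -16°C; T = 6.3°C
2100–4500 m, saturated: Δz = 2.4 km ⇒ ΔT = -11.04°C; T = -4.74°C
4500–2700 m, dry descent: Δz = 1.8 km ⇒ ΔT = +18°C; T = 13.26°C
Net change vs windward start: 13.26 − 22.3 = -9.04°C

-9.04°C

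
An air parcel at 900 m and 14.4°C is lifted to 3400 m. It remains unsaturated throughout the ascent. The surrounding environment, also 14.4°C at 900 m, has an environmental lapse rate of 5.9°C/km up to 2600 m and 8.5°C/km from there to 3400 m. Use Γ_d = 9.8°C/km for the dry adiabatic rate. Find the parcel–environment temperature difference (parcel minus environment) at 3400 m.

-7.67°C (parcel cooler than environment)

Parcel:
  From 900 m to 3400 m (dry): cools by 9.8 × 2.5 = 24.5°C, giving -10.1°C.
Environment:
  From 900 m to 2600 m (environment, lower layer): cools by 5.9 × 1.7 = 10.03°C, giving 4.37°C.
  From 2600 m to 3400 m (environment, upper layer): cools by 8.5 × 0.8 = 6.8°C, giving -2.43°C.
T_parcel − T_env = -10.1 − (-2.43) = -7.67°C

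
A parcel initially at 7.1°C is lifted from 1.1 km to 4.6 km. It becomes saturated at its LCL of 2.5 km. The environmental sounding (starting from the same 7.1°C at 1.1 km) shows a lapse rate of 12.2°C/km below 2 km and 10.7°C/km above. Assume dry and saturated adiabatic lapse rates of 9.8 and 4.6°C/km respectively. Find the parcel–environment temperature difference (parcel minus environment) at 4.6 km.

Parcel:
  From 1100 m to 2500 m (dry): cools by 9.8 × 1.4 = 13.72°C, giving -6.62°C.
  From 2500 m to 4600 m (saturated): cools by 4.6 × 2.1 = 9.66°C, giving -16.28°C.
Environment:
  From 1100 m to 2000 m (environment, lower layer): cools by 12.2 × 0.9 = 10.98°C, giving -3.88°C.
  From 2000 m to 4600 m (environment, upper layer): cools by 10.7 × 2.6 = 27.82°C, giving -31.7°C.
T_parcel − T_env = -16.28 − (-31.7) = +15.42°C

+15.42°C (parcel warmer than environment)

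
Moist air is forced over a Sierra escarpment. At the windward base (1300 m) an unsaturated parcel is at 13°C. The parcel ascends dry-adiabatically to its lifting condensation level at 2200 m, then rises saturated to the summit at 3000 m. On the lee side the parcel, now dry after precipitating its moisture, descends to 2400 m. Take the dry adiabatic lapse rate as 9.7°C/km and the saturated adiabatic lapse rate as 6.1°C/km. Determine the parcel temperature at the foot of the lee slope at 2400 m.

5.21°C

1300–2200 m, dry: Δz = 0.9 km ⇒ ΔT = -8.73°C; T = 4.27°C
2200–3000 m, saturated: Δz = 0.8 km ⇒ ΔT = -4.88°C; T = -0.61°C
3000–2400 m, dry descent: Δz = 0.6 km ⇒ ΔT = +5.82°C; T = 5.21°C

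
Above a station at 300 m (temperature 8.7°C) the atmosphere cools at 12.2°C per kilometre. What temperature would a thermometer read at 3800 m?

-34°C

300 → 3800 m (environmental, 12.2°C/km): ΔT = -12.2 × 3.5 = -42.7°C → T = -34°C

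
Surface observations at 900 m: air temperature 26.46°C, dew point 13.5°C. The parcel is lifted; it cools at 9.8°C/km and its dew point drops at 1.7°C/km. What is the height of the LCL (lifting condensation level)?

T and T_d converge at 9.8 − 1.7 = 8.1°C per km
Height above start = (26.46 − 13.5) / 8.1 = 1.6 km
LCL altitude = 900 m + 1600 m = 2500 m

2500 m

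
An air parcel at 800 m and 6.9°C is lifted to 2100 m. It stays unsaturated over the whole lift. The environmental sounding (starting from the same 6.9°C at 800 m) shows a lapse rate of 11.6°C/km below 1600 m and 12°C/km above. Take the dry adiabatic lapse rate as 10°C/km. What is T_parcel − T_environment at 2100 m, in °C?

Parcel:
  Dry to 2100 m: -10 × 1.3 km = -13°C, so T = -6.1°C.
Environment:
  Environment, lower layer to 1600 m: -11.6 × 0.8 km = -9.28°C, so T = -2.38°C.
  Environment, upper layer to 2100 m: -12 × 0.5 km = -6°C, so T = -8.38°C.
T_parcel − T_env = -6.1 − (-8.38) = +2.28°C

+2.28°C (parcel warmer than environment)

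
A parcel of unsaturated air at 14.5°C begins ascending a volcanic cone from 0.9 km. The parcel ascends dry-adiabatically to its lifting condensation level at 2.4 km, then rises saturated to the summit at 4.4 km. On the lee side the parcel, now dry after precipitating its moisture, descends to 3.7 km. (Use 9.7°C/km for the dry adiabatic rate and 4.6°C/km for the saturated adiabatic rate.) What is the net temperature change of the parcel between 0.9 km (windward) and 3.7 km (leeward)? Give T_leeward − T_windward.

-16.96°C

900 → 2400 m (dry, 9.7°C/km): ΔT = -9.7 × 1.5 = -14.55°C → T = -0.05°C
2400 → 4400 m (saturated, 4.6°C/km): ΔT = -4.6 × 2 = -9.2°C → T = -9.25°C
4400 → 3700 m (dry descent, 9.7°C/km): ΔT = +9.7 × 0.7 = +6.79°C → T = -2.46°C
Net change vs windward start: -2.46 − 14.5 = -16.96°C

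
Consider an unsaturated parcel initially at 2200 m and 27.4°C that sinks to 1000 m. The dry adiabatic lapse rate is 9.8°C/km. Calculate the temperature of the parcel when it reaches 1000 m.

39.16°C

2200 → 1000 m (dry adiabatic, 9.8°C/km): ΔT = +9.8 × 1.2 = +11.76°C → T = 39.16°C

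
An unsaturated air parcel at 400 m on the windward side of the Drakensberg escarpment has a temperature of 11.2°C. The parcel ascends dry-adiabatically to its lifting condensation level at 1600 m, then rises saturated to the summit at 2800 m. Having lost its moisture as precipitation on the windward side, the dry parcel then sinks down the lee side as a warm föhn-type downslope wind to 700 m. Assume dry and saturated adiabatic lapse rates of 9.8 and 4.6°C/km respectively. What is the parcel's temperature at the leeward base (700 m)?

From 400 m to 1600 m (dry): cools by 9.8 × 1.2 = 11.76°C, giving -0.56°C.
From 1600 m to 2800 m (saturated): cools by 4.6 × 1.2 = 5.52°C, giving -6.08°C.
From 2800 m to 700 m (dry descent): warms by 9.8 × 2.1 = 20.58°C, giving 14.5°C.

14.5°C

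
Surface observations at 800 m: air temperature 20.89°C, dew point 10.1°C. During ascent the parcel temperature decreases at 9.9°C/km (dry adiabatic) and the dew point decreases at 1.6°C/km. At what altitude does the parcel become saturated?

2100 m

T and T_d converge at 9.9 − 1.6 = 8.3°C per km
Height above start = (20.89 − 10.1) / 8.3 = 1.3 km
LCL altitude = 800 m + 1300 m = 2100 m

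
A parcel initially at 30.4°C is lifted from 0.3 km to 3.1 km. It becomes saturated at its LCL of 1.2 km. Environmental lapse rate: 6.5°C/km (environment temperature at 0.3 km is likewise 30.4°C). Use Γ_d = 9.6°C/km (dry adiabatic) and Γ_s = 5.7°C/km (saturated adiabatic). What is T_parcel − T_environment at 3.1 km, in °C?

Parcel:
  300 → 1200 m (dry, 9.6°C/km): ΔT = -9.6 × 0.9 = -8.64°C → T = 21.76°C
  1200 → 3100 m (saturated, 5.7°C/km): ΔT = -5.7 × 1.9 = -10.83°C → T = 10.93°C
Environment:
  300 → 3100 m (environment, 6.5°C/km): ΔT = -6.5 × 2.8 = -18.2°C → T = 12.2°C
T_parcel − T_env = 10.93 − 12.2 = -1.27°C

-1.27°C (parcel cooler than environment)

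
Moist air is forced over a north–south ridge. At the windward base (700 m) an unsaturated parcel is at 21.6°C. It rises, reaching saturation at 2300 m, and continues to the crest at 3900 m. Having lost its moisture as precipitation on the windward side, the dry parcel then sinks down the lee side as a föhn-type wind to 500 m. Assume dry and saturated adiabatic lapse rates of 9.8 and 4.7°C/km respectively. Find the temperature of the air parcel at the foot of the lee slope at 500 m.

31.72°C

700 → 2300 m (dry, 9.8°C/km): ΔT = -9.8 × 1.6 = -15.68°C → T = 5.92°C
2300 → 3900 m (saturated, 4.7°C/km): ΔT = -4.7 × 1.6 = -7.52°C → T = -1.6°C
3900 → 500 m (dry descent, 9.8°C/km): ΔT = +9.8 × 3.4 = +33.32°C → T = 31.72°C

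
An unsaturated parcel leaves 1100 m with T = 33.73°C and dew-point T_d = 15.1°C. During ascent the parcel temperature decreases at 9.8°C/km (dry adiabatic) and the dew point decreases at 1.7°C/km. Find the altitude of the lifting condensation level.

T and T_d converge at 9.8 − 1.7 = 8.1°C per km
Height above start = (33.73 − 15.1) / 8.1 = 2.3 km
LCL altitude = 1100 m + 2300 m = 3400 m

3400 m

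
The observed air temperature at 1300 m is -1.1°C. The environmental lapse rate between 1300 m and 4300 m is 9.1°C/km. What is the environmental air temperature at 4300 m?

From 1300 m to 4300 m (environmental): cools by 9.1 × 3 = 27.3°C, giving -28.4°C.

-28.4°C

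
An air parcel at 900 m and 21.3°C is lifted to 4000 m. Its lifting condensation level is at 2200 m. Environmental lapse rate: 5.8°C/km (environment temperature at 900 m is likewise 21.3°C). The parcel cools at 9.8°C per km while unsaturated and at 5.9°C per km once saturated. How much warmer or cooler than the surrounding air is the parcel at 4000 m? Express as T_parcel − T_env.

Parcel:
  Dry to 2200 m: -9.8 × 1.3 km = -12.74°C, so T = 8.56°C.
  Saturated to 4000 m: -5.9 × 1.8 km = -10.62°C, so T = -2.06°C.
Environment:
  Environment to 4000 m: -5.8 × 3.1 km = -17.98°C, so T = 3.32°C.
T_parcel − T_env = -2.06 − 3.32 = -5.38°C

-5.38°C (parcel cooler than environment)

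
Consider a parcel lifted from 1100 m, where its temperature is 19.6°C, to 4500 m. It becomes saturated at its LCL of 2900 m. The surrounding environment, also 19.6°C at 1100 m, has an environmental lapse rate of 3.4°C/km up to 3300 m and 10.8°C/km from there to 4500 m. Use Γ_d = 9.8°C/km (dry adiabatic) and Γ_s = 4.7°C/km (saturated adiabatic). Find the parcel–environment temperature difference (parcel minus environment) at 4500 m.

Parcel:
  Dry to 2900 m: -9.8 × 1.8 km = -17.64°C, so T = 1.96°C.
  Saturated to 4500 m: -4.7 × 1.6 km = -7.52°C, so T = -5.56°C.
Environment:
  Environment, lower layer to 3300 m: -3.4 × 2.2 km = -7.48°C, so T = 12.12°C.
  Environment, upper layer to 4500 m: -10.8 × 1.2 km = -12.96°C, so T = -0.84°C.
T_parcel − T_env = -5.56 − (-0.84) = -4.72°C

-4.72°C (parcel cooler than environment)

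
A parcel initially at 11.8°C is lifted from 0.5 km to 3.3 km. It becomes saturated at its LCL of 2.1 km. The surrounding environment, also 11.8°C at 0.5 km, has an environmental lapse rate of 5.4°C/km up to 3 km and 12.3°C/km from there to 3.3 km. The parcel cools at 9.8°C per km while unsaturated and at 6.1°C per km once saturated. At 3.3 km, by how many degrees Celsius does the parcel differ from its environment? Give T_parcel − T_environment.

Parcel:
  500 → 2100 m (dry, 9.8°C/km): ΔT = -9.8 × 1.6 = -15.68°C → T = -3.88°C
  2100 → 3300 m (saturated, 6.1°C/km): ΔT = -6.1 × 1.2 = -7.32°C → T = -11.2°C
Environment:
  500 → 3000 m (environment, lower layer, 5.4°C/km): ΔT = -5.4 × 2.5 = -13.5°C → T = -1.7°C
  3000 → 3300 m (environment, upper layer, 12.3°C/km): ΔT = -12.3 × 0.3 = -3.69°C → T = -5.39°C
T_parcel − T_env = -11.2 − (-5.39) = -5.81°C

-5.81°C (parcel cooler than environment)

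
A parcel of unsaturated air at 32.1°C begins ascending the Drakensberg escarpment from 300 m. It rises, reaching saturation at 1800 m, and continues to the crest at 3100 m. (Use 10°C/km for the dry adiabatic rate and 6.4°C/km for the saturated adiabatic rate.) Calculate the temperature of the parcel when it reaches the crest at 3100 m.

300 → 1800 m (dry, 10°C/km): ΔT = -10 × 1.5 = -15°C → T = 17.1°C
1800 → 3100 m (saturated, 6.4°C/km): ΔT = -6.4 × 1.3 = -8.32°C → T = 8.78°C

8.78°C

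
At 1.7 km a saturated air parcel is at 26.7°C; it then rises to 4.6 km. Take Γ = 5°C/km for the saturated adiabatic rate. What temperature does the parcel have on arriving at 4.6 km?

12.2°C

1700 → 4600 m (saturated adiabatic, 5°C/km): ΔT = -5 × 2.9 = -14.5°C → T = 12.2°C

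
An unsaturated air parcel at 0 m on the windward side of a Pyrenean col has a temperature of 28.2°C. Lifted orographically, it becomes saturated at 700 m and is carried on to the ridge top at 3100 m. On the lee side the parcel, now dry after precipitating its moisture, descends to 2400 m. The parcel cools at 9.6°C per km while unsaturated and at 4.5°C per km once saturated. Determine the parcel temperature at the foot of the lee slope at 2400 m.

17.4°C

From 0 m to 700 m (dry): cools by 9.6 × 0.7 = 6.72°C, giving 21.48°C.
From 700 m to 3100 m (saturated): cools by 4.5 × 2.4 = 10.8°C, giving 10.68°C.
From 3100 m to 2400 m (dry descent): warms by 9.6 × 0.7 = 6.72°C, giving 17.4°C.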